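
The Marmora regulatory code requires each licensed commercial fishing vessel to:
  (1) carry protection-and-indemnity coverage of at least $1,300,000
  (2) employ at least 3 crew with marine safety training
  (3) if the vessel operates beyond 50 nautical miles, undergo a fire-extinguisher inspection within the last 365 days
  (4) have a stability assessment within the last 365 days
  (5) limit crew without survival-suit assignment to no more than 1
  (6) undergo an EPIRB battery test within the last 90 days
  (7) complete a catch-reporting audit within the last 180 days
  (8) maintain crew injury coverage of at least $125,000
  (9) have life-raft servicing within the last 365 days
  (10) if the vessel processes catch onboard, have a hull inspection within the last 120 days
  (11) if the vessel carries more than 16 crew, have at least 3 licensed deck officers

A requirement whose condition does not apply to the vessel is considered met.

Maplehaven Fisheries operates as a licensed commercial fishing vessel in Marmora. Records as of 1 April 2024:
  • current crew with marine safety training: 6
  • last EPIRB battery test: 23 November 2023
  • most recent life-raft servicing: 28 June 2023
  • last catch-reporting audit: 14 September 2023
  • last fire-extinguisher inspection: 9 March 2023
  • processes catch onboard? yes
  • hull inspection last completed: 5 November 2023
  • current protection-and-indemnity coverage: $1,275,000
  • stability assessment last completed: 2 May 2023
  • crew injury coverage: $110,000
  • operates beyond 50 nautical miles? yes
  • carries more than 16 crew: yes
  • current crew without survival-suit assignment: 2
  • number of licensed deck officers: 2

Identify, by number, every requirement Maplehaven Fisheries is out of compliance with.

1. protection-and-indemnity coverage $1,275,000 < $1,300,000 → not met
2. crew with marine safety training 6 ≥ 3 → met
3. condition 'operates beyond 50 nautical miles' holds; fire-extinguisher inspection 389 days ago vs limit 365 → not met
4. stability assessment 335 days ago vs limit 365 → met
5. crew without survival-suit assignment 2 > 1 → not met
6. EPIRB battery test 130 days ago vs limit 90 → not met
7. catch-reporting audit 200 days ago vs limit 180 → not met
8. crew injury coverage $110,000 < $125,000 → not met
9. life-raft servicing 278 days ago vs limit 365 → met
10. condition 'processes catch onboard' holds; hull inspection 148 days ago vs limit 120 → not met
11. condition 'carries more than 16 crew' holds; licensed deck officers 2 < 3 → not met
Not met: 1, 3, 5, 6, 7, 8, 10, 11

1, 3, 5, 6, 7, 8, 10, 11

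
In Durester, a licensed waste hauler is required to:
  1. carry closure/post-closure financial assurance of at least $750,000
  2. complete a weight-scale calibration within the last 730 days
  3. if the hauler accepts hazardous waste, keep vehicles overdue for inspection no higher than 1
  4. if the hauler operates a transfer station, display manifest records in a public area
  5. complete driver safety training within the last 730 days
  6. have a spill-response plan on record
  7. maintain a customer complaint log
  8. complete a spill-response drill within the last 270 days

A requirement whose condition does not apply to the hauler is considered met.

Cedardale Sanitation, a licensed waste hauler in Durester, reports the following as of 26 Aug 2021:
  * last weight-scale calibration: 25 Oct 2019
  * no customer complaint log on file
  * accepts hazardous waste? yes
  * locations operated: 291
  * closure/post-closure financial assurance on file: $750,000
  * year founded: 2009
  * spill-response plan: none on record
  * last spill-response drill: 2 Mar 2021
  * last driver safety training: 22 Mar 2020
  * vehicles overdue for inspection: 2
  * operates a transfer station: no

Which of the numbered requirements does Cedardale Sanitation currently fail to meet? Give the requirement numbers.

3, 6, 7

1. closure/post-closure financial assurance $750,000 ≥ $750,000 → met
2. weight-scale calibration 671 days ago vs limit 730 → met
3. condition 'accepts hazardous waste' holds; vehicles overdue for inspection 2 > 1 → not met
4. condition 'operates a transfer station' does not hold → requirement n/a → met
5. driver safety training 522 days ago vs limit 730 → met
6. spill-response plan absent → not met
7. customer complaint log absent → not met
8. spill-response drill 177 days ago vs limit 270 → met
Not met: 3, 6, 7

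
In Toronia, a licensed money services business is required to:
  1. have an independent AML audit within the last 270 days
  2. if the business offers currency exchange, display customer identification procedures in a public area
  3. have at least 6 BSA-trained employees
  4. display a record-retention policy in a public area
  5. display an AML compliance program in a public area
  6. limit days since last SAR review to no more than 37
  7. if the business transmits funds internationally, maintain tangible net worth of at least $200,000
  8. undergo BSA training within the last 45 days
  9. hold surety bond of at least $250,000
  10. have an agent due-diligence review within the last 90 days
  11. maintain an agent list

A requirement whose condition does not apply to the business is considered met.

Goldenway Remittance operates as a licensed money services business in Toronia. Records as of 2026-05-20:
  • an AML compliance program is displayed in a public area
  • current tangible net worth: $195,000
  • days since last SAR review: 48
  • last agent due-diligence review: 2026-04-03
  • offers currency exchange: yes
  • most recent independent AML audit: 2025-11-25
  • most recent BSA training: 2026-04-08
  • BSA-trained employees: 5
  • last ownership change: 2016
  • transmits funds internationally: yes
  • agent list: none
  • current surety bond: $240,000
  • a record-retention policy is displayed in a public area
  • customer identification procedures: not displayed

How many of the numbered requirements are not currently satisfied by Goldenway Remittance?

6

1. independent AML audit 176 days ago vs limit 270 → met
2. condition 'offers currency exchange' holds; customer identification procedures absent → not met
3. BSA-trained employees 5 < 6 → not met
4. record-retention policy present → met
5. AML compliance program present → met
6. days since last SAR review 48 > 37 → not met
7. condition 'transmits funds internationally' holds; tangible net worth $195,000 < $200,000 → not met
8. BSA training 42 days ago vs limit 45 → met
9. surety bond $240,000 < $250,000 → not met
10. agent due-diligence review 47 days ago vs limit 90 → met
11. agent list absent → not met
Not met: 6 of 11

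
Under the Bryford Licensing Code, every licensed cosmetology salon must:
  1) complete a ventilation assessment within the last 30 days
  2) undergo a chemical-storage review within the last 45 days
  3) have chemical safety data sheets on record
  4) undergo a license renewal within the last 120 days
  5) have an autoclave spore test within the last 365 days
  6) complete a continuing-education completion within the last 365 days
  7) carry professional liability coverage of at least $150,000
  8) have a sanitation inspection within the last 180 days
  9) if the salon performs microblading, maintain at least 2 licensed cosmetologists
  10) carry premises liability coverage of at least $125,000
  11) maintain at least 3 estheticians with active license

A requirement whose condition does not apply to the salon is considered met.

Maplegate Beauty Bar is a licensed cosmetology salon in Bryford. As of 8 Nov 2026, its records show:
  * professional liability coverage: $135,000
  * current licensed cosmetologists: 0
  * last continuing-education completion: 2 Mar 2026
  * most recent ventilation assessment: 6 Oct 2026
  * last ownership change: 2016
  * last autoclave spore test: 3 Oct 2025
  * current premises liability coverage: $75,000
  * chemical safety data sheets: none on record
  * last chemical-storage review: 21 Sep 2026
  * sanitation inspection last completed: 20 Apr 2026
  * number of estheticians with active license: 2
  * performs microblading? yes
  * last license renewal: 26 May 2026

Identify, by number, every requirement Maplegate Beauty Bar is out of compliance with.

1, 2, 3, 4, 5, 7, 8, 9, 10, 11

1. ventilation assessment 33 days ago vs limit 30 → not met
2. chemical-storage review 48 days ago vs limit 45 → not met
3. chemical safety data sheets absent → not met
4. license renewal 166 days ago vs limit 120 → not met
5. autoclave spore test 401 days ago vs limit 365 → not met
6. continuing-education completion 251 days ago vs limit 365 → met
7. professional liability coverage $135,000 < $150,000 → not met
8. sanitation inspection 202 days ago vs limit 180 → not met
9. condition 'performs microblading' holds; licensed cosmetologists 0 < 2 → not met
10. premises liability coverage $75,000 < $125,000 → not met
11. estheticians with active license 2 < 3 → not met
Not met: 1, 2, 3, 4, 5, 7, 8, 9, 10, 11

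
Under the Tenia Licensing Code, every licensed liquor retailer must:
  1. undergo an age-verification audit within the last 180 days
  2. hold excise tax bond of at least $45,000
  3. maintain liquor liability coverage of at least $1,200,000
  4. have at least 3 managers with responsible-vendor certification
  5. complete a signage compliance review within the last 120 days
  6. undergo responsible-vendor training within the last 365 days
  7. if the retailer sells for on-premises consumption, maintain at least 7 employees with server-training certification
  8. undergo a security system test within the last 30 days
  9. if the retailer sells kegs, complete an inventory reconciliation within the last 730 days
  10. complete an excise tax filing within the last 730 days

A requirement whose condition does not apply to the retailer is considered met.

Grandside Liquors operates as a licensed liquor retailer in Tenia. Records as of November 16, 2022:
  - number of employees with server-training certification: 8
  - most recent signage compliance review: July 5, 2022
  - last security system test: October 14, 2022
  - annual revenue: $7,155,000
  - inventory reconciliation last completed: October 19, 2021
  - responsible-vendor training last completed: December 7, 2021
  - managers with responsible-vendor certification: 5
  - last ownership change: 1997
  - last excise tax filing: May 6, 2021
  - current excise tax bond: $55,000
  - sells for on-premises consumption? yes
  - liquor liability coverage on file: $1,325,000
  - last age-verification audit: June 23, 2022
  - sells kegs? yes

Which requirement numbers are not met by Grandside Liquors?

5, 8

1. age-verification audit 146 days ago vs limit 180 → met
2. excise tax bond $55,000 ≥ $45,000 → met
3. liquor liability coverage $1,325,000 ≥ $1,200,000 → met
4. managers with responsible-vendor certification 5 ≥ 3 → met
5. signage compliance review 134 days ago vs limit 120 → not met
6. responsible-vendor training 344 days ago vs limit 365 → met
7. condition 'sells for on-premises consumption' holds; employees with server-training certification 8 ≥ 7 → met
8. security system test 33 days ago vs limit 30 → not met
9. condition 'sells kegs' holds; inventory reconciliation 393 days ago vs limit 730 → met
10. excise tax filing 559 days ago vs limit 730 → met
Not met: 5, 8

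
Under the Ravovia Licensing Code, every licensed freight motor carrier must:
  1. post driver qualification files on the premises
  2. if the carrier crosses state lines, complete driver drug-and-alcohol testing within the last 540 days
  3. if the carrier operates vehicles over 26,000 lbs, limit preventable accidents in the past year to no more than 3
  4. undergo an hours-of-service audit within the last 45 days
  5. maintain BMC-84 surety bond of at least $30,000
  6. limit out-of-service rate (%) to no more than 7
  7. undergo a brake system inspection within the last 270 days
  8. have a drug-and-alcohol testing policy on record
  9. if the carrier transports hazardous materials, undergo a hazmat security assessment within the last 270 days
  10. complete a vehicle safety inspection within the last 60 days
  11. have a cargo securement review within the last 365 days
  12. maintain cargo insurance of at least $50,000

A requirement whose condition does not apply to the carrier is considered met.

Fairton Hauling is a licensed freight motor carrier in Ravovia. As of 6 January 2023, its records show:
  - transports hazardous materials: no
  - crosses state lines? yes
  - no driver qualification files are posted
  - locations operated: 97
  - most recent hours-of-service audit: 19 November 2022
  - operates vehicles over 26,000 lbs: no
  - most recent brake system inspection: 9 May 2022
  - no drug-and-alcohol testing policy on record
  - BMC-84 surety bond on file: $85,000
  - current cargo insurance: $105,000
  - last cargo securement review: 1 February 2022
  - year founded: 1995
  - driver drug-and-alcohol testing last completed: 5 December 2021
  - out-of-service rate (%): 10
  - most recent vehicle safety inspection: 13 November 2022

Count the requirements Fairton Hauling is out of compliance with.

4

1. driver qualification files absent → not met
2. condition 'crosses state lines' holds; driver drug-and-alcohol testing 397 days ago vs limit 540 → met
3. condition 'operates vehicles over 26,000 lbs' does not hold → requirement n/a → met
4. hours-of-service audit 48 days ago vs limit 45 → not met
5. BMC-84 surety bond $85,000 ≥ $30,000 → met
6. out-of-service rate (%) 10 > 7 → not met
7. brake system inspection 242 days ago vs limit 270 → met
8. drug-and-alcohol testing policy absent → not met
9. condition 'transports hazardous materials' does not hold → requirement n/a → met
10. vehicle safety inspection 54 days ago vs limit 60 → met
11. cargo securement review 339 days ago vs limit 365 → met
12. cargo insurance $105,000 ≥ $50,000 → met
Not met: 4 of 12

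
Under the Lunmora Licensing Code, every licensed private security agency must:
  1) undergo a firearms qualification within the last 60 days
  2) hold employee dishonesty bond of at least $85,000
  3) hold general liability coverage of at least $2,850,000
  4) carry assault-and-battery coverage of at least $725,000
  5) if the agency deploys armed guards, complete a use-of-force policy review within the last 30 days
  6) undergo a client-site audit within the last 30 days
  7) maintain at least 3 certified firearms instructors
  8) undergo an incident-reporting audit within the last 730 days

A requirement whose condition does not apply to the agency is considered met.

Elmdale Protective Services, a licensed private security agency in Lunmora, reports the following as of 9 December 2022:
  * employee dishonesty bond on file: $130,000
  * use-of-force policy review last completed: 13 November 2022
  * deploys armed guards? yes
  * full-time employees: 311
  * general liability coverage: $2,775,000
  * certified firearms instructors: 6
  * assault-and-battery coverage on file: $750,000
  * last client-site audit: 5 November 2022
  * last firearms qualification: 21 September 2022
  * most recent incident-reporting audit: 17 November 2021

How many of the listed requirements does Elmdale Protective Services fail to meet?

3

1. firearms qualification 79 days ago vs limit 60 → not met
2. employee dishonesty bond $130,000 ≥ $85,000 → met
3. general liability coverage $2,775,000 < $2,850,000 → not met
4. assault-and-battery coverage $750,000 ≥ $725,000 → met
5. condition 'deploys armed guards' holds; use-of-force policy review 26 days ago vs limit 30 → met
6. client-site audit 34 days ago vs limit 30 → not met
7. certified firearms instructors 6 ≥ 3 → met
8. incident-reporting audit 387 days ago vs limit 730 → met
Not met: 3 of 8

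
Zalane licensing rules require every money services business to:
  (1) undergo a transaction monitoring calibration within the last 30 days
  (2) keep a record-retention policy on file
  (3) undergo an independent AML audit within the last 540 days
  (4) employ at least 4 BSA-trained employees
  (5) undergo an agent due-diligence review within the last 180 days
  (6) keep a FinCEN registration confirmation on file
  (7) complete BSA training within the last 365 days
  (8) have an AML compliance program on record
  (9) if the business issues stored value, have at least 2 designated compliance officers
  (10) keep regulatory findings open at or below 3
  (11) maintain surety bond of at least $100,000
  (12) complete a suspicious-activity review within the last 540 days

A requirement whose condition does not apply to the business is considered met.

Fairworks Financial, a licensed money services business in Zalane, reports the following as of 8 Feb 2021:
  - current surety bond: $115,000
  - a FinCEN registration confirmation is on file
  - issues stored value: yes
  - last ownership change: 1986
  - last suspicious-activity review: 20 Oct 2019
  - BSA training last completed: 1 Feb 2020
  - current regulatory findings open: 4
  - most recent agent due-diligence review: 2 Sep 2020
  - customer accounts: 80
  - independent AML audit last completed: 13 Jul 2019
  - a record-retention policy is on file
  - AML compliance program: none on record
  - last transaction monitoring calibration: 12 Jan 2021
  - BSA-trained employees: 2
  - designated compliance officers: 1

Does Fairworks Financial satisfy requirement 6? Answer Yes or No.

Yes

6. FinCEN registration confirmation present → met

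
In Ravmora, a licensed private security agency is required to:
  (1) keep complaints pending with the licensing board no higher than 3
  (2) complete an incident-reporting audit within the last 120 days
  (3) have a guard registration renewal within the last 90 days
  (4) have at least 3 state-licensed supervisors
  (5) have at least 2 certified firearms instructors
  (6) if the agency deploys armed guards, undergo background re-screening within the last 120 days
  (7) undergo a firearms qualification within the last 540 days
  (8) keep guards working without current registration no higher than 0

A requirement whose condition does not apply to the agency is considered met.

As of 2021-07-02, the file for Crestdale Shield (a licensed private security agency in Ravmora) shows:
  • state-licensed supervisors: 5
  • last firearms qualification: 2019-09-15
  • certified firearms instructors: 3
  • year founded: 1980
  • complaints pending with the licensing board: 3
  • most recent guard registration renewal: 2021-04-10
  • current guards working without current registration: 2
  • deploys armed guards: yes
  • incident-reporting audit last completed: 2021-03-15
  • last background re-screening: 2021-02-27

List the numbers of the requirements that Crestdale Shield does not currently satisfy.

6, 7, 8

1. complaints pending with the licensing board 3 ≤ 3 → met
2. incident-reporting audit 109 days ago vs limit 120 → met
3. guard registration renewal 83 days ago vs limit 90 → met
4. state-licensed supervisors 5 ≥ 3 → met
5. certified firearms instructors 3 ≥ 2 → met
6. condition 'deploys armed guards' holds; background re-screening 125 days ago vs limit 120 → not met
7. firearms qualification 656 days ago vs limit 540 → not met
8. guards working without current registration 2 > 0 → not met
Not met: 6, 7, 8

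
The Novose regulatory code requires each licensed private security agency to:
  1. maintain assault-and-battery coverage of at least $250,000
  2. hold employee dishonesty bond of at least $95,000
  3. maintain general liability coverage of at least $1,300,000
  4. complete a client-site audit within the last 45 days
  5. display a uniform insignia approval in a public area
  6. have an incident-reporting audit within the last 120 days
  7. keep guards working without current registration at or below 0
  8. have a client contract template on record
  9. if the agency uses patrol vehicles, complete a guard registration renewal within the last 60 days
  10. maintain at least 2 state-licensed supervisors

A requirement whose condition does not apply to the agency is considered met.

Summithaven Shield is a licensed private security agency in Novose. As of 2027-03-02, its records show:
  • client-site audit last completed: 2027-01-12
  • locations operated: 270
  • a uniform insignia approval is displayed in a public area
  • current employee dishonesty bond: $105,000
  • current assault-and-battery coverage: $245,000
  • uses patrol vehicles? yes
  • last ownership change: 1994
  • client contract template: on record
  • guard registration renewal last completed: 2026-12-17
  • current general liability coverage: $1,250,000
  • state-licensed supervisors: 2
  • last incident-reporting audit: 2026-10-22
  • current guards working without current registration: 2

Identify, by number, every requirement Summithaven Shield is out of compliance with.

1. assault-and-battery coverage $245,000 < $250,000 → not met
2. employee dishonesty bond $105,000 ≥ $95,000 → met
3. general liability coverage $1,250,000 < $1,300,000 → not met
4. client-site audit 49 days ago vs limit 45 → not met
5. uniform insignia approval present → met
6. incident-reporting audit 131 days ago vs limit 120 → not met
7. guards working without current registration 2 > 0 → not met
8. client contract template present → met
9. condition 'uses patrol vehicles' holds; guard registration renewal 75 days ago vs limit 60 → not met
10. state-licensed supervisors 2 ≥ 2 → met
Not met: 1, 3, 4, 6, 7, 9

1, 3, 4, 6, 7, 9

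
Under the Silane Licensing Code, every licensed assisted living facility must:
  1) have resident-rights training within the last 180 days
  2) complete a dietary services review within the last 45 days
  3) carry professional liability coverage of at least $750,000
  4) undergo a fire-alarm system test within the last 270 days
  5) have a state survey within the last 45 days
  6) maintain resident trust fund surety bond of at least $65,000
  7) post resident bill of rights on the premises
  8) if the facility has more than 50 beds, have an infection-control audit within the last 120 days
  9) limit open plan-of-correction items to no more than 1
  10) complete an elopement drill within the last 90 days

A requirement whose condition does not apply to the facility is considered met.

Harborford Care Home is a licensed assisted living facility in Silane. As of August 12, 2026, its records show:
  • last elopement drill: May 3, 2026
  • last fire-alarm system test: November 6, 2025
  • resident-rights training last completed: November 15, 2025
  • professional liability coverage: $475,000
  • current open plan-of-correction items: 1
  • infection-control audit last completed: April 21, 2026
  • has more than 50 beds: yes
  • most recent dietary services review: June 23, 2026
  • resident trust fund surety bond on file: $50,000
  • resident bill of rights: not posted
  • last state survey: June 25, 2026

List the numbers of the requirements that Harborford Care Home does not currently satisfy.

1, 2, 3, 4, 5, 6, 7, 10

1. resident-rights training 270 days ago vs limit 180 → not met
2. dietary services review 50 days ago vs limit 45 → not met
3. professional liability coverage $475,000 < $750,000 → not met
4. fire-alarm system test 279 days ago vs limit 270 → not met
5. state survey 48 days ago vs limit 45 → not met
6. resident trust fund surety bond $50,000 < $65,000 → not met
7. resident bill of rights absent → not met
8. condition 'has more than 50 beds' holds; infection-control audit 113 days ago vs limit 120 → met
9. open plan-of-correction items 1 ≤ 1 → met
10. elopement drill 101 days ago vs limit 90 → not met
Not met: 1, 2, 3, 4, 5, 6, 7, 10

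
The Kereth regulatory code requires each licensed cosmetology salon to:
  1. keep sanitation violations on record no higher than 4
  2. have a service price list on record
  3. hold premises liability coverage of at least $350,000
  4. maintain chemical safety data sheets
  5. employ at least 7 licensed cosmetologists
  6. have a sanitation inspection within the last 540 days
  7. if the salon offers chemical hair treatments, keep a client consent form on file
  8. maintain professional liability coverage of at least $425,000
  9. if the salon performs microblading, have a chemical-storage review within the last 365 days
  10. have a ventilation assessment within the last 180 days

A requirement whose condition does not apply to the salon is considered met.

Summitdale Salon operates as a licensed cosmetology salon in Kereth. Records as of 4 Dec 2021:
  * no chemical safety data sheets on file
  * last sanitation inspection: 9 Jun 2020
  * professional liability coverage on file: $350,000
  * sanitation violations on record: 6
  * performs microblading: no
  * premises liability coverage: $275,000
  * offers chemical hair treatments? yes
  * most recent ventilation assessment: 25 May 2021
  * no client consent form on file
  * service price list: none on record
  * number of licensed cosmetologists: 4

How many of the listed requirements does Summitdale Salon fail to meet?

1. sanitation violations on record 6 > 4 → not met
2. service price list absent → not met
3. premises liability coverage $275,000 < $350,000 → not met
4. chemical safety data sheets absent → not met
5. licensed cosmetologists 4 < 7 → not met
6. sanitation inspection 543 days ago vs limit 540 → not met
7. condition 'offers chemical hair treatments' holds; client consent form absent → not met
8. professional liability coverage $350,000 < $425,000 → not met
9. condition 'performs microblading' does not hold → requirement n/a → met
10. ventilation assessment 193 days ago vs limit 180 → not met
Not met: 9 of 10

9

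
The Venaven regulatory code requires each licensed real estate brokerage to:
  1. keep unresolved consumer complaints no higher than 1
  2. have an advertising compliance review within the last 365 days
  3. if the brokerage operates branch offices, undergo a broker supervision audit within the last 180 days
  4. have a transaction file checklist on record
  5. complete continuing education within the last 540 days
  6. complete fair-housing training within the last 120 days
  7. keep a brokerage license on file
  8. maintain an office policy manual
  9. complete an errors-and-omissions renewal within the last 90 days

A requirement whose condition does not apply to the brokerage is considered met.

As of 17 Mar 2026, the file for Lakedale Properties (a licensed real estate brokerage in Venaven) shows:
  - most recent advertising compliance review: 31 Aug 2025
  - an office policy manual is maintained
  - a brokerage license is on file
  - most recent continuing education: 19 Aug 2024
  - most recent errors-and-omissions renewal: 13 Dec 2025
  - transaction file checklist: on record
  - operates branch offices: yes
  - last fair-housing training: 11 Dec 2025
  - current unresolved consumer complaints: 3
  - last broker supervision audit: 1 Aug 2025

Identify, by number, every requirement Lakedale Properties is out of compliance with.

1. unresolved consumer complaints 3 > 1 → not met
2. advertising compliance review 198 days ago vs limit 365 → met
3. condition 'operates branch offices' holds; broker supervision audit 228 days ago vs limit 180 → not met
4. transaction file checklist present → met
5. continuing education 575 days ago vs limit 540 → not met
6. fair-housing training 96 days ago vs limit 120 → met
7. brokerage license present → met
8. office policy manual present → met
9. errors-and-omissions renewal 94 days ago vs limit 90 → not met
Not met: 1, 3, 5, 9

1, 3, 5, 9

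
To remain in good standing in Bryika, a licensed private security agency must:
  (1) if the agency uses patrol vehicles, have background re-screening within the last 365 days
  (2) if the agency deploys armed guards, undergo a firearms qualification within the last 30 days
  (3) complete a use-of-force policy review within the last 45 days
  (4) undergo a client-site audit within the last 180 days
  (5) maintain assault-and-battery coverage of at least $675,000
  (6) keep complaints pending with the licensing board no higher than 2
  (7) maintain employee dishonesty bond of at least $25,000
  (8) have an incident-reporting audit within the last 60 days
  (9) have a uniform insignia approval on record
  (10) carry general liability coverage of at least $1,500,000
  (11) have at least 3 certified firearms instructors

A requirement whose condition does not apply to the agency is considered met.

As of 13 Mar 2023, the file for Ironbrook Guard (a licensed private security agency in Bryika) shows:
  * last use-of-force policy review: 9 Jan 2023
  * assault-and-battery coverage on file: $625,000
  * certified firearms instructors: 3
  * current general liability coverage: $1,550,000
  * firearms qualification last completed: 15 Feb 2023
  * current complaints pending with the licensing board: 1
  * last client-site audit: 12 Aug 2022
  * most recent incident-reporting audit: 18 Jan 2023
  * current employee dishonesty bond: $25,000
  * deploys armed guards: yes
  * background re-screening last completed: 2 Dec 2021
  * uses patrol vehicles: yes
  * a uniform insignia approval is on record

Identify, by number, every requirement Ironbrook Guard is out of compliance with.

1, 3, 4, 5

1. condition 'uses patrol vehicles' holds; background re-screening 466 days ago vs limit 365 → not met
2. condition 'deploys armed guards' holds; firearms qualification 26 days ago vs limit 30 → met
3. use-of-force policy review 63 days ago vs limit 45 → not met
4. client-site audit 213 days ago vs limit 180 → not met
5. assault-and-battery coverage $625,000 < $675,000 → not met
6. complaints pending with the licensing board 1 ≤ 2 → met
7. employee dishonesty bond $25,000 ≥ $25,000 → met
8. incident-reporting audit 54 days ago vs limit 60 → met
9. uniform insignia approval present → met
10. general liability coverage $1,550,000 ≥ $1,500,000 → met
11. certified firearms instructors 3 ≥ 3 → met
Not met: 1, 3, 4, 5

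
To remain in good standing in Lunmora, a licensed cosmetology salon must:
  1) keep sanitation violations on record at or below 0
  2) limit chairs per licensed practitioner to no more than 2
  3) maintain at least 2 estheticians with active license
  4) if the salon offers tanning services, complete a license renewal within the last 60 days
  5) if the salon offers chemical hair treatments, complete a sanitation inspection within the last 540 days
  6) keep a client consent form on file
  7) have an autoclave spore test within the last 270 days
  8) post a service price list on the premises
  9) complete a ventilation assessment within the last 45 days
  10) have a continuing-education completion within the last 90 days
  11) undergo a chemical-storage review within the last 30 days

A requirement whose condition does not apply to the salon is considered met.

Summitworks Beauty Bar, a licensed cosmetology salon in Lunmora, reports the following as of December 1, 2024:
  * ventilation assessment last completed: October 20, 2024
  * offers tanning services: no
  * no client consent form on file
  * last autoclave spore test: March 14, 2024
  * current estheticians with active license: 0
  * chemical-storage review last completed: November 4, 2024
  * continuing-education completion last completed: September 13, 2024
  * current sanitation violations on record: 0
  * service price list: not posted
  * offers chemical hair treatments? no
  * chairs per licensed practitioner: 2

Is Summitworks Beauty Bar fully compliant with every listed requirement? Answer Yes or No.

1. sanitation violations on record 0 ≤ 0 → met
2. chairs per licensed practitioner 2 ≤ 2 → met
3. estheticians with active license 0 < 2 → not met
4. condition 'offers tanning services' does not hold → requirement n/a → met
5. condition 'offers chemical hair treatments' does not hold → requirement n/a → met
6. client consent form absent → not met
7. autoclave spore test 262 days ago vs limit 270 → met
8. service price list absent → not met
9. ventilation assessment 42 days ago vs limit 45 → met
10. continuing-education completion 79 days ago vs limit 90 → met
11. chemical-storage review 27 days ago vs limit 30 → met
Not met: 3, 6, 8

No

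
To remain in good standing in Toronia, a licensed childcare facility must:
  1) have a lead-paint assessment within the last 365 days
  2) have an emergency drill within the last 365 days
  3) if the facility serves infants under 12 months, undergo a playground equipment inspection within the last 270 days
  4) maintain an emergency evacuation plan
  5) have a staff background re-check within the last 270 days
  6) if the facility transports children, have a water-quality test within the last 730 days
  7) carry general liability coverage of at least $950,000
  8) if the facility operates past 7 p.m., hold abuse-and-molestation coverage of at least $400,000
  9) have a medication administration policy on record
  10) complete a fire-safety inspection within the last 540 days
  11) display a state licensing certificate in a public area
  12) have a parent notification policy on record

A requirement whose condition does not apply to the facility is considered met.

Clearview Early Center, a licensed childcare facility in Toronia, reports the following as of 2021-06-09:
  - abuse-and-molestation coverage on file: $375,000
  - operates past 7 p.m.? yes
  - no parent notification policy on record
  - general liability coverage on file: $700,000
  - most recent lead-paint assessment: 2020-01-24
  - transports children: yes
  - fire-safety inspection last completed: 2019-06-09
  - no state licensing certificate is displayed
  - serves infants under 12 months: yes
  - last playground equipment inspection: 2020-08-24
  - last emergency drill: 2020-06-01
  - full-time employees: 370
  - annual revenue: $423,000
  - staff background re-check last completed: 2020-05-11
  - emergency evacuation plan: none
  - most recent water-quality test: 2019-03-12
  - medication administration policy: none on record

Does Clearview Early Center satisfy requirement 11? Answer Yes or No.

11. state licensing certificate absent → not met

No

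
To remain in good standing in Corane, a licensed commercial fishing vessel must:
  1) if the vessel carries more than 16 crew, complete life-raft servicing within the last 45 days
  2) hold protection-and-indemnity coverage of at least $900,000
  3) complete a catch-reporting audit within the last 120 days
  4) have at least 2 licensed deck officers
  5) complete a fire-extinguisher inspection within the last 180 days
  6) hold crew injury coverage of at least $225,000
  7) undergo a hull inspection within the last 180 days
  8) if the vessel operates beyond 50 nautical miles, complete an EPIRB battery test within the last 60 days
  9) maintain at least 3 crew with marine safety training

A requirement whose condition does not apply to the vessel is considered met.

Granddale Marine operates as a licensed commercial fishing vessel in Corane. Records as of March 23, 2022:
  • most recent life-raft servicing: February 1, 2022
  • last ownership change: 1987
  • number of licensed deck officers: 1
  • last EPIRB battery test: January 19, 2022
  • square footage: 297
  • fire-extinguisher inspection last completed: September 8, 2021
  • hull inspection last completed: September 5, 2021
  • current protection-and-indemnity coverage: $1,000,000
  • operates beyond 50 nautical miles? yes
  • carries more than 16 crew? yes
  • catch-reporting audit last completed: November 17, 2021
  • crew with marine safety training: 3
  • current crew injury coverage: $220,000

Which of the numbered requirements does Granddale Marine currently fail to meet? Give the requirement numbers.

1, 3, 4, 5, 6, 7, 8

1. condition 'carries more than 16 crew' holds; life-raft servicing 50 days ago vs limit 45 → not met
2. protection-and-indemnity coverage $1,000,000 ≥ $900,000 → met
3. catch-reporting audit 126 days ago vs limit 120 → not met
4. licensed deck officers 1 < 2 → not met
5. fire-extinguisher inspection 196 days ago vs limit 180 → not met
6. crew injury coverage $220,000 < $225,000 → not met
7. hull inspection 199 days ago vs limit 180 → not met
8. condition 'operates beyond 50 nautical miles' holds; EPIRB battery test 63 days ago vs limit 60 → not met
9. crew with marine safety training 3 ≥ 3 → met
Not met: 1, 3, 4, 5, 6, 7, 8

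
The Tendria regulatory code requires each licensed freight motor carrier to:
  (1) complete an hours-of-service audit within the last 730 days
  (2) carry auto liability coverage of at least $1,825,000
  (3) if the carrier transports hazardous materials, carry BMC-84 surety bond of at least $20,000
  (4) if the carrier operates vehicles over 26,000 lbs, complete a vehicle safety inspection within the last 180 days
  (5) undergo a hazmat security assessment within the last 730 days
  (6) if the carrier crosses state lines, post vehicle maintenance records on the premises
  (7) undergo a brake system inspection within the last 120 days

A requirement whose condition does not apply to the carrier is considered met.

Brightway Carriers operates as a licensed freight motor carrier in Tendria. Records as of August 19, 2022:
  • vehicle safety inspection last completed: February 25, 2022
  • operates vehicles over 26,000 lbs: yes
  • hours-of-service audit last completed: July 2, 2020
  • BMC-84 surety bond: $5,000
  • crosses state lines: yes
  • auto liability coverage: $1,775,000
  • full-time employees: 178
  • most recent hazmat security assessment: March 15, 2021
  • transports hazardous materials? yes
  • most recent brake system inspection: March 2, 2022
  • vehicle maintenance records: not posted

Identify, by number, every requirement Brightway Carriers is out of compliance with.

1, 2, 3, 6, 7

1. hours-of-service audit 778 days ago vs limit 730 → not met
2. auto liability coverage $1,775,000 < $1,825,000 → not met
3. condition 'transports hazardous materials' holds; BMC-84 surety bond $5,000 < $20,000 → not met
4. condition 'operates vehicles over 26,000 lbs' holds; vehicle safety inspection 175 days ago vs limit 180 → met
5. hazmat security assessment 522 days ago vs limit 730 → met
6. condition 'crosses state lines' holds; vehicle maintenance records absent → not met
7. brake system inspection 170 days ago vs limit 120 → not met
Not met: 1, 2, 3, 6, 7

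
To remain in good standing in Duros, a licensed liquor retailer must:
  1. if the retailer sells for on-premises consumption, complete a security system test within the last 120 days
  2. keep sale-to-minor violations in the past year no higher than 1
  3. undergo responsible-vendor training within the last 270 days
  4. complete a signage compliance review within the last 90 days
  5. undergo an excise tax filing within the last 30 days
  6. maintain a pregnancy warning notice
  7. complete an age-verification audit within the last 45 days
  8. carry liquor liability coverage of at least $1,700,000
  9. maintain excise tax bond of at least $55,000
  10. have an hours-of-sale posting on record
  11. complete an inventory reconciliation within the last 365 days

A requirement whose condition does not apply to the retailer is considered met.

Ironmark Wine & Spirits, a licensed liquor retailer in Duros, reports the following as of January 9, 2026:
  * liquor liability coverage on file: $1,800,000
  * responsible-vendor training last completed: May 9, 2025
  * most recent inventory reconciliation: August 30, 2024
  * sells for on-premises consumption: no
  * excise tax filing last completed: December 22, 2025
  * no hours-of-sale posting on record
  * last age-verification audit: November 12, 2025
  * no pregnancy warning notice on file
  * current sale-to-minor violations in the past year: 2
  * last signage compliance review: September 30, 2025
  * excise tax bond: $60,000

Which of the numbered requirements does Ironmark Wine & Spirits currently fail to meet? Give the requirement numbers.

2, 4, 6, 7, 10, 11

1. condition 'sells for on-premises consumption' does not hold → requirement n/a → met
2. sale-to-minor violations in the past year 2 > 1 → not met
3. responsible-vendor training 245 days ago vs limit 270 → met
4. signage compliance review 101 days ago vs limit 90 → not met
5. excise tax filing 18 days ago vs limit 30 → met
6. pregnancy warning notice absent → not met
7. age-verification audit 58 days ago vs limit 45 → not met
8. liquor liability coverage $1,800,000 ≥ $1,700,000 → met
9. excise tax bond $60,000 ≥ $55,000 → met
10. hours-of-sale posting absent → not met
11. inventory reconciliation 497 days ago vs limit 365 → not met
Not met: 2, 4, 6, 7, 10, 11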